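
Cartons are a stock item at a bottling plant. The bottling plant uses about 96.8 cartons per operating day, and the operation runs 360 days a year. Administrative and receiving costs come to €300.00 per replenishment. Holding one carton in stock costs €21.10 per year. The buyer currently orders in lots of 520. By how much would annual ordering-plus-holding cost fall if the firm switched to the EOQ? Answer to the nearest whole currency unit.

Extra cost ≈ €4,586 per year

Annual demand D = 96.8 × 360 = 34,848.
EOQ = √(2DS/H) = √(2 × 34,848 × 300 / 21.1) ≈ 995.46.
Cost at Q* = (D/Q*)S + (Q*/2)H = √(2DSH) ≈ €21,004.18.
Cost at Q = 520: (34,848/520)×300 + (520/2)×21.1 = €20,104.62 + €5,486.00 = €25,590.62.
Excess = €25,590.62 − €21,004.18 = €4,586.43.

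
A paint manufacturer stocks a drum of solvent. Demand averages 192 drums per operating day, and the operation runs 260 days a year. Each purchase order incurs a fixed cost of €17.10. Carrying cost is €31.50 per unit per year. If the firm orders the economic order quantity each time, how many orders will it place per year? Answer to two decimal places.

N ≈ 214.43 orders per year

Annual demand D = 192 × 260 = 49,920.
Q* = √(2DS/H) = √(2 × 49,920 × 17.1 / 31.5) ≈ 232.81.
Orders per year = D / Q* = 49,920 / 232.81 ≈ 214.427.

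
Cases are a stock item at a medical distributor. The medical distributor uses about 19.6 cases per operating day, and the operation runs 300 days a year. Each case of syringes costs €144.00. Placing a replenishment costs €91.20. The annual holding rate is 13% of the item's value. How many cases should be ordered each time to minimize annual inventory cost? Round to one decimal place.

Annual demand D = 19.6 × 300 = 5,880.
Holding cost H = 0.13 × €144.00 = €18.7200 per unit per year.
EOQ = √(2DS / H) = √(2 × 5,880 × 91.2 / 18.72).
= √(1,072,512 / 18.72) = √57,292.3077 ≈ 239.358.

Q* ≈ 239.4 cases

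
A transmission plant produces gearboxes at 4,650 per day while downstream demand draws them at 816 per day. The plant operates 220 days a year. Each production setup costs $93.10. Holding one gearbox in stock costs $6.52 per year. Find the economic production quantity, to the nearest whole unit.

Annual demand D = 816 × 220 = 179,520.
Production build-up factor (1 − d/p) = 1 − 816/4,650 = 0.8245.
Q* = √(2DS / (H(1 − d/p))) = √(2 × 179,520 × 93.1 / (6.52 × 0.8245)).
= √(33,426,624 / 5.3758) ≈ 2493.578.

Q* ≈ 2,494 gearboxes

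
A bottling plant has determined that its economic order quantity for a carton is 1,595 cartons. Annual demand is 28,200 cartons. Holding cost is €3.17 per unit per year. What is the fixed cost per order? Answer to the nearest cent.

Squaring Q* = √(2DS/H) gives Q*² = 2DS/H.
From Q* = √(2DS/H): S = Q*²H / (2D) = 1,595² × 3.17 / (2 × 28,200) = 142.9886.

S ≈ €142.99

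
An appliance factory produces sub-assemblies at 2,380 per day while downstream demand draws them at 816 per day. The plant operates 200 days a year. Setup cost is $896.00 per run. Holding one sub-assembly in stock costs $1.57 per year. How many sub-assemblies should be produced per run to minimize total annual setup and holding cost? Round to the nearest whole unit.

Annual demand D = 816 × 200 = 163,200.
Production build-up factor (1 − d/p) = 1 − 816/2,380 = 0.6571.
Q* = √(2DS / (H(1 − d/p))) = √(2 × 163,200 × 896 / (1.57 × 0.6571)).
= √(292,454,400 / 1.0317) ≈ 16836.405.

Q* ≈ 16,836 sub-assemblies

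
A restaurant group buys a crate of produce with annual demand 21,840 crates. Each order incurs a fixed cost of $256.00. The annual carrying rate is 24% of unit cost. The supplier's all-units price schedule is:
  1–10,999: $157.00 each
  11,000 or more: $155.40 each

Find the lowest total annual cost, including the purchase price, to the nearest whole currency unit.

Holding cost per unit per year at price C is H = 0.24·C.
Candidates are each tier's EOQ (if it falls in that tier) and each price-break quantity.
EOQ at $157.00 = 544.8 (feasible in tier 1): TC = 21,840×$157.00 + (21,840/544.8)×256 + (544.8/2)×0.24×$157.00 = $3,449,406.59.
EOQ at $155.40 = 547.6 < 11000, so use break Q=11000: TC = 21,840×$155.40 + (21,840/11000.0)×256 + (11000.0/2)×0.24×$155.40 = $3,599,572.28.
Lowest total cost among the candidates is at Q = 544.8.

TC* ≈ $3,449,407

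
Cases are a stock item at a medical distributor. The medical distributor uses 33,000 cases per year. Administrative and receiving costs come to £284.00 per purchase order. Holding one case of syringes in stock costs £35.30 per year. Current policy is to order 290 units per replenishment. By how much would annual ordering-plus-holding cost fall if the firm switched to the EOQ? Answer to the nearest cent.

Extra cost ≈ £11,712.93 per year

EOQ = √(2DS/H) = √(2 × 33,000 × 284 / 35.3) ≈ 728.69.
Cost at Q* = (D/Q*)S + (Q*/2)H = √(2DSH) ≈ £25,722.81.
Cost at Q = 290: (33,000/290)×284 + (290/2)×35.3 = £32,317.24 + £5,118.50 = £37,435.74.
Excess = £37,435.74 − £25,722.81 = £11,712.93.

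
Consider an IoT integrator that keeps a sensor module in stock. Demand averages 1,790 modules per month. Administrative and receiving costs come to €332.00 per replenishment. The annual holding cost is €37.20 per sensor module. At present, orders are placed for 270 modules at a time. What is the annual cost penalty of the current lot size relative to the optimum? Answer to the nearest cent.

Extra cost ≈ €8,400.27 per year

Annual demand D = 1,790 × 12 = 21,480.
EOQ = √(2DS/H) = √(2 × 21,480 × 332 / 37.2) ≈ 619.20.
Cost at Q* = (D/Q*)S + (Q*/2)H = √(2DSH) ≈ €23,034.17.
Cost at Q = 270: (21,480/270)×332 + (270/2)×37.2 = €26,412.44 + €5,022.00 = €31,434.44.
Excess = €31,434.44 − €23,034.17 = €8,400.27.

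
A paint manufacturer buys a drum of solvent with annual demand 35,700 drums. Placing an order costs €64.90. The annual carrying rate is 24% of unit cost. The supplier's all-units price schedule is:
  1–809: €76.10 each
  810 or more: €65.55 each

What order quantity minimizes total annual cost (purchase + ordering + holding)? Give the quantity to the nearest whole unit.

Holding cost per unit per year at price C is H = 0.24·C.
Evaluate total cost at each tier's feasible EOQ or, if the EOQ is below the tier, at the tier's minimum quantity.
EOQ at €76.10 = 503.7 (feasible in tier 1): TC = 35,700×€76.10 + (35,700/503.7)×64.9 + (503.7/2)×0.24×€76.10 = €2,725,969.61.
EOQ at €65.55 = 542.7 < 810, so use break Q=810: TC = 35,700×€65.55 + (35,700/810.0)×64.9 + (810.0/2)×0.24×€65.55 = €2,349,366.87.
Lowest total cost is €2,349,366.87 at Q = 810.0.

Q* ≈ 810 drums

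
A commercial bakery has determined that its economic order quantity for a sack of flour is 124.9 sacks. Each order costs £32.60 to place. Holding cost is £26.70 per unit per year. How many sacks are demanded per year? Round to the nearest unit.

The basic EOQ model gives Q* = √(2DS/H); rearrange for the unknown.
From Q* = √(2DS/H): D = Q*²H / (2S) = 124.9² × 26.7 / (2 × 32.6) = 6388.348.

D ≈ 6,388 sacks per year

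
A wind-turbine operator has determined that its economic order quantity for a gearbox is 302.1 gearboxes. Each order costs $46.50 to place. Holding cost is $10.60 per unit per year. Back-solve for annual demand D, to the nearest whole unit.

Squaring Q* = √(2DS/H) gives Q*² = 2DS/H.
From Q* = √(2DS/H): D = Q*²H / (2S) = 302.1² × 10.6 / (2 × 46.5) = 10402.180.

D ≈ 10,402 gearboxes per year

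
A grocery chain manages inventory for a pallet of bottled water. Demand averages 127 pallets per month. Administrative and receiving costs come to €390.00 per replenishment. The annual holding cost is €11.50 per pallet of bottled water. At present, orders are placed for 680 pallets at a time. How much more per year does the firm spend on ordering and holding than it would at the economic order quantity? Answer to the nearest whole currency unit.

Extra cost ≈ €1,087 per year

Annual demand D = 127 × 12 = 1,524.
EOQ = √(2DS/H) = √(2 × 1,524 × 390 / 11.5) ≈ 321.51.
Cost at Q* = (D/Q*)S + (Q*/2)H = √(2DSH) ≈ €3,697.33.
Cost at Q = 680: (1,524/680)×390 + (680/2)×11.5 = €874.06 + €3,910.00 = €4,784.06.
Excess = €4,784.06 − €3,697.33 = €1,086.72.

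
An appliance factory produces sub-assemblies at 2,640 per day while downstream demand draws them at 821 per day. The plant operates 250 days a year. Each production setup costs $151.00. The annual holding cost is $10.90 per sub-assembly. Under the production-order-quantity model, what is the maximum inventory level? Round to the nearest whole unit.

I_max ≈ 1,979 sub-assemblies

Annual demand D = 821 × 250 = 205,250.
Production build-up factor (1 − d/p) = 1 − 821/2,640 = 0.6890.
Q* = √(2DS / (H(1 − d/p))) = √(2 × 205,250 × 151 / (10.9 × 0.6890)).
= √(61,985,500 / 7.5103) ≈ 2872.880.
Maximum inventory = Q*(1 − d/p) = 2872.880 × 0.6890 ≈ 1979.458.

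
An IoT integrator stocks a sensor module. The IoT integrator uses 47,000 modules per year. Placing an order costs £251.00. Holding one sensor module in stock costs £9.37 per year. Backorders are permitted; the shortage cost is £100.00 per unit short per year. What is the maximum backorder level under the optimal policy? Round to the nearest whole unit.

S* ≈ 142 modules

With planned backorders, Q* = √(2DS/H) · √((H+B)/B).
√(2DS/H) = √(2 × 47,000 × 251 / 9.37) = 1586.832.
√((H+B)/B) = √((9.37+100)/100) = 1.0458.
Q* ≈ 1659.511.
S* = Q* · H/(H+B) = 1659.511 × 9.37/109.37 ≈ 142.174.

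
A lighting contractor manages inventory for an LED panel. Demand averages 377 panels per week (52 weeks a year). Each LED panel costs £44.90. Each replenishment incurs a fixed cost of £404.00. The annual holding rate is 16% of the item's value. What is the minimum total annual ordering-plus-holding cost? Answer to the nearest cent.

Annual demand D = 377 × 52 = 19,604.
Holding cost H = 0.16 × £44.90 = £7.1840 per unit per year.
The optimal lot size = √(2DS/H) = √(2 × 19,604 × 404 / 7.184) ≈ 1484.89.
At Q*, ordering cost (D/Q*)S equals holding cost (Q*/2)H, each = √(DSH/2).
Minimum total = √(2DSH) = √(2 × 19,604 × 404 × 7.184) ≈ 10667.464.

TC* ≈ £10,667.46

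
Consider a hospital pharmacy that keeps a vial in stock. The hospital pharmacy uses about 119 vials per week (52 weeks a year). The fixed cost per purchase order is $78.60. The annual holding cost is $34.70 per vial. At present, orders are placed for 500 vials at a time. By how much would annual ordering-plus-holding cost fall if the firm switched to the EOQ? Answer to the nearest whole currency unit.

Annual demand D = 119 × 52 = 6,188.
EOQ = √(2DS/H) = √(2 × 6,188 × 78.6 / 34.7) ≈ 167.43.
Cost at Q* = (D/Q*)S + (Q*/2)H = √(2DSH) ≈ $5,809.87.
Cost at Q = 500: (6,188/500)×78.6 + (500/2)×34.7 = $972.75 + $8,675.00 = $9,647.75.
Excess = $9,647.75 − $5,809.87 = $3,837.89.

Extra cost ≈ $3,838 per year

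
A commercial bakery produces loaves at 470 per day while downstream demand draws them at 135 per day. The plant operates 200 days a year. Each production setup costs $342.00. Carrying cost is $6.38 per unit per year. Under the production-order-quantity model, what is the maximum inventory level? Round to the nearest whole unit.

I_max ≈ 1,436 loaves

Annual demand D = 135 × 200 = 27,000.
Production build-up factor (1 − d/p) = 1 − 135/470 = 0.7128.
Q* = √(2DS / (H(1 − d/p))) = √(2 × 27,000 × 342 / (6.38 × 0.7128)).
= √(18,468,000 / 4.5474) ≈ 2015.237.
Maximum inventory = Q*(1 − d/p) = 2015.237 × 0.7128 ≈ 1436.392.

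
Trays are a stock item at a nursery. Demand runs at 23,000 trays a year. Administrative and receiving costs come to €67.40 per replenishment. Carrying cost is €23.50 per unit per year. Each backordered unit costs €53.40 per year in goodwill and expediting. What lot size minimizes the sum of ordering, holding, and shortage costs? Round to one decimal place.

With planned backorders, Q* = √(2DS/H) · √((H+B)/B).
√(2DS/H) = √(2 × 23,000 × 67.4 / 23.5) = 363.224.
√((H+B)/B) = √((23.5+53.4)/53.4) = 1.2000.
Q* ≈ 435.881.

Q* ≈ 435.9 trays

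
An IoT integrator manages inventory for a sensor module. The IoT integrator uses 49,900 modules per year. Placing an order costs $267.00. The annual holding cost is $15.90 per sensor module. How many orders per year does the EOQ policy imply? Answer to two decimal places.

N ≈ 38.55 orders per year

Q* = √(2DS/H) = √(2 × 49,900 × 267 / 15.9) ≈ 1294.56.
Orders per year = D / Q* = 49,900 / 1294.56 ≈ 38.546.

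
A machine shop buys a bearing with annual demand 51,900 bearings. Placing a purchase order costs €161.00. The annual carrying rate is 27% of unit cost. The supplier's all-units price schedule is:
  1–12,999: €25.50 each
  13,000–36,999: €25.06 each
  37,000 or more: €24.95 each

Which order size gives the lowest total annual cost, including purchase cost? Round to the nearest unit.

Holding cost per unit per year at price C is H = 0.27·C.
Evaluate total cost at each tier's feasible EOQ or, if the EOQ is below the tier, at the tier's minimum quantity.
EOQ at €25.50 = 1558.0 (feasible in tier 1): TC = 51,900×€25.50 + (51,900/1558.0)×161 + (1558.0/2)×0.27×€25.50 = €1,334,176.64.
EOQ at €25.06 = 1571.6 < 13000, so use break Q=13000: TC = 51,900×€25.06 + (51,900/13000.0)×161 + (13000.0/2)×0.27×€25.06 = €1,345,237.06.
EOQ at €24.95 = 1575.1 < 37000, so use break Q=37000: TC = 51,900×€24.95 + (51,900/37000.0)×161 + (37000.0/2)×0.27×€24.95 = €1,419,756.09.
Lowest total cost is €1,334,176.64 at Q = 1558.0.

Q* ≈ 1,558 bearings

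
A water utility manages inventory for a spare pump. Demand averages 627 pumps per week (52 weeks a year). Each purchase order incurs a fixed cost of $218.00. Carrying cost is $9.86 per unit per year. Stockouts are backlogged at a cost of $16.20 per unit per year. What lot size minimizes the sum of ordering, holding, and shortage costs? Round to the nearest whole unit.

Annual demand D = 627 × 52 = 32,604.
With planned backorders, Q* = √(2DS/H) · √((H+B)/B).
√(2DS/H) = √(2 × 32,604 × 218 / 9.86) = 1200.716.
√((H+B)/B) = √((9.86+16.2)/16.2) = 1.2683.
Q* ≈ 1522.895.

Q* ≈ 1,523 pumps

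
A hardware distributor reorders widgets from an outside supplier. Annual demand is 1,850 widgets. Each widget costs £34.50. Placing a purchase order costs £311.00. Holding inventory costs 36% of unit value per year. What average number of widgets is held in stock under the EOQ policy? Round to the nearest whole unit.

Average inventory ≈ 152 widgets

Holding cost H = 0.36 × £34.50 = £12.4200 per unit per year.
The optimal lot size = √(2DS/H) = √(2 × 1,850 × 311 / 12.42) ≈ 304.38.
Average inventory = Q*/2 ≈ 304.38 / 2 = 152.191.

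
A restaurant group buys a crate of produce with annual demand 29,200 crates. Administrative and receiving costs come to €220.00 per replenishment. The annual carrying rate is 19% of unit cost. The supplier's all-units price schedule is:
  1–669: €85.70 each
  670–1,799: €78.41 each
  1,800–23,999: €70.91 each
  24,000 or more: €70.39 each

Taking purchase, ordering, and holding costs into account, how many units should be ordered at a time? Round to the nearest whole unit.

Holding cost per unit per year at price C is H = 0.19·C.
Evaluate total cost at each tier's feasible EOQ or, if the EOQ is below the tier, at the tier's minimum quantity.
Tier 1 (€85.70): EOQ = 888.3 exceeds tier's upper bound 669, so this tier is dominated.
EOQ at €78.41 = 928.7 (feasible in tier 2): TC = 29,200×€78.41 + (29,200/928.7)×220 + (928.7/2)×0.19×€78.41 = €2,303,407.04.
EOQ at €70.91 = 976.5 < 1800, so use break Q=1800: TC = 29,200×€70.91 + (29,200/1800.0)×220 + (1800.0/2)×0.19×€70.91 = €2,086,266.50.
EOQ at €70.39 = 980.1 < 24000, so use break Q=24000: TC = 29,200×€70.39 + (29,200/24000.0)×220 + (24000.0/2)×0.19×€70.39 = €2,216,144.87.
Lowest total cost is €2,086,266.50 at Q = 1800.0.

Q* ≈ 1,800 crates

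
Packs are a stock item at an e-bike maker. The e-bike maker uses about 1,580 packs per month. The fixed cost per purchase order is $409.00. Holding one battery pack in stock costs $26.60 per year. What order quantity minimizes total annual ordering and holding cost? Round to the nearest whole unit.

Q* ≈ 764 packs

Annual demand D = 1,580 × 12 = 18,960.
EOQ = √(2DS / H) = √(2 × 18,960 × 409 / 26.6).
= √(15,509,280 / 26.6) = √583,055.6391 ≈ 763.581.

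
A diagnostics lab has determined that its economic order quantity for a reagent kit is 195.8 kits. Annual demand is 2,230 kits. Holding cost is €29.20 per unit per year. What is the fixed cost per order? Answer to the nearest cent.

S ≈ €251.00

Squaring Q* = √(2DS/H) gives Q*² = 2DS/H.
From Q* = √(2DS/H): S = Q*²H / (2D) = 195.8² × 29.2 / (2 × 2,230) = 250.9998.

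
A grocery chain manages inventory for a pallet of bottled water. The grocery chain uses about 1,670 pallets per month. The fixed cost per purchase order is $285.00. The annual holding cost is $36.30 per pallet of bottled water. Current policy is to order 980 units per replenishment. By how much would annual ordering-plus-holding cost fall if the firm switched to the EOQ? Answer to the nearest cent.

Annual demand D = 1,670 × 12 = 20,040.
EOQ = √(2DS/H) = √(2 × 20,040 × 285 / 36.3) ≈ 560.96.
Cost at Q* = (D/Q*)S + (Q*/2)H = √(2DSH) ≈ $20,362.90.
Cost at Q = 980: (20,040/980)×285 + (980/2)×36.3 = $5,827.96 + $17,787.00 = $23,614.96.
Excess = $23,614.96 − $20,362.90 = $3,252.06.

Extra cost ≈ $3,252.06 per year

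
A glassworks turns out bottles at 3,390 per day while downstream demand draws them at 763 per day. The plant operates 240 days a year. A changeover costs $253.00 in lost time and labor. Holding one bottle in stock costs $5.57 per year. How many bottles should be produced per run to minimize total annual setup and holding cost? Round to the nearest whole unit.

Annual demand D = 763 × 240 = 183,120.
Production build-up factor (1 − d/p) = 1 − 763/3,390 = 0.7749.
Q* = √(2DS / (H(1 − d/p))) = √(2 × 183,120 × 253 / (5.57 × 0.7749)).
= √(92,658,720 / 4.3163) ≈ 4633.246.

Q* ≈ 4,633 bottles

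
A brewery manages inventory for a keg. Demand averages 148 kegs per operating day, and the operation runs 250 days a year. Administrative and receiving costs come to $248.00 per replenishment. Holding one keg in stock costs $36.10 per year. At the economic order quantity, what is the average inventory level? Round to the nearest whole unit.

Average inventory ≈ 356 kegs

Annual demand D = 148 × 250 = 37,000.
Q* = √(2DS/H) = √(2 × 37,000 × 248 / 36.1) ≈ 713.00.
Average inventory = Q*/2 ≈ 713.00 / 2 = 356.499.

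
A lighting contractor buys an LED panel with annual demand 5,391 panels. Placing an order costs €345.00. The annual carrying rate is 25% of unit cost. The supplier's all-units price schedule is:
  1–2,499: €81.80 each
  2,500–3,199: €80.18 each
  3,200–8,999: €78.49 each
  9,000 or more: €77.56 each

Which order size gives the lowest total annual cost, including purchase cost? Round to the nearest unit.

Q* ≈ 426 panels

Holding cost per unit per year at price C is H = 0.25·C.
Candidates are each tier's EOQ (if it falls in that tier) and each price-break quantity.
EOQ at €81.80 = 426.5 (feasible in tier 1): TC = 5,391×€81.80 + (5,391/426.5)×345 + (426.5/2)×0.25×€81.80 = €449,705.59.
EOQ at €80.18 = 430.8 < 2500, so use break Q=2500: TC = 5,391×€80.18 + (5,391/2500.0)×345 + (2500.0/2)×0.25×€80.18 = €458,050.59.
EOQ at €78.49 = 435.4 < 3200, so use break Q=3200: TC = 5,391×€78.49 + (5,391/3200.0)×345 + (3200.0/2)×0.25×€78.49 = €455,116.81.
EOQ at €77.56 = 438.0 < 9000, so use break Q=9000: TC = 5,391×€77.56 + (5,391/9000.0)×345 + (9000.0/2)×0.25×€77.56 = €505,587.62.
Lowest total cost is €449,705.59 at Q = 426.5.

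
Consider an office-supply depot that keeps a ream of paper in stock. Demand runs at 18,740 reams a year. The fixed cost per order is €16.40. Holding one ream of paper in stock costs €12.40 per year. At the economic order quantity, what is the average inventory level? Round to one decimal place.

EOQ = √(2DS/H) = √(2 × 18,740 × 16.4 / 12.4) ≈ 222.64.
Average inventory = Q*/2 ≈ 222.64 / 2 = 111.322.

Average inventory ≈ 111.3 reams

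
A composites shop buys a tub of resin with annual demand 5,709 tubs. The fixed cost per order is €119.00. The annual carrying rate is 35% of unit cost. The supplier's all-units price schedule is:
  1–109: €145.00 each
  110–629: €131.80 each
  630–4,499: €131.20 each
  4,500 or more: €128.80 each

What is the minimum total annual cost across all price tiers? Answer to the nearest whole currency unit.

Holding cost per unit per year at price C is H = 0.35·C.
Evaluate total cost at each tier's feasible EOQ or, if the EOQ is below the tier, at the tier's minimum quantity.
Tier 1 (€145.00): EOQ = 163.6 exceeds tier's upper bound 109, so this tier is dominated.
EOQ at €131.80 = 171.6 (feasible in tier 2): TC = 5,709×€131.80 + (5,709/171.6)×119 + (171.6/2)×0.35×€131.80 = €760,363.19.
EOQ at €131.20 = 172.0 < 630, so use break Q=630: TC = 5,709×€131.20 + (5,709/630.0)×119 + (630.0/2)×0.35×€131.20 = €764,563.97.
EOQ at €128.80 = 173.6 < 4500, so use break Q=4500: TC = 5,709×€128.80 + (5,709/4500.0)×119 + (4500.0/2)×0.35×€128.80 = €836,900.17.
Lowest total cost among the candidates is at Q = 171.6.

TC* ≈ €760,363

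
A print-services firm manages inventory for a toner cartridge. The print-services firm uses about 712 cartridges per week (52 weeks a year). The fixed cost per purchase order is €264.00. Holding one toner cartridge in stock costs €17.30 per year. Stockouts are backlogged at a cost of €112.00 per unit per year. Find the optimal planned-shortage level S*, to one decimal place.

S* ≈ 152.8 cartridges

Annual demand D = 712 × 52 = 37,024.
With planned backorders, Q* = √(2DS/H) · √((H+B)/B).
√(2DS/H) = √(2 × 37,024 × 264 / 17.3) = 1063.006.
√((H+B)/B) = √((17.3+112)/112) = 1.0745.
Q* ≈ 1142.157.
S* = Q* · H/(H+B) = 1142.157 × 17.3/129.3 ≈ 152.818.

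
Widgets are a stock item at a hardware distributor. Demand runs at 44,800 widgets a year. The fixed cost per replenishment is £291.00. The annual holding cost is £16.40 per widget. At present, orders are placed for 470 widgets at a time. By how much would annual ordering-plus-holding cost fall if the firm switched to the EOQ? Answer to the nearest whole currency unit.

Extra cost ≈ £10,913 per year

EOQ = √(2DS/H) = √(2 × 44,800 × 291 / 16.4) ≈ 1260.89.
Cost at Q* = (D/Q*)S + (Q*/2)H = √(2DSH) ≈ £20,678.66.
Cost at Q = 470: (44,800/470)×291 + (470/2)×16.4 = £27,737.87 + £3,854.00 = £31,591.87.
Excess = £31,591.87 − £20,678.66 = £10,913.21.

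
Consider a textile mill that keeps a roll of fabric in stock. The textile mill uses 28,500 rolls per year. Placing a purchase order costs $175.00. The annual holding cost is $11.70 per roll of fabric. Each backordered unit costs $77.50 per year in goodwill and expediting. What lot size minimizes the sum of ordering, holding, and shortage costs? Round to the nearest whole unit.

With planned backorders, Q* = √(2DS/H) · √((H+B)/B).
√(2DS/H) = √(2 × 28,500 × 175 / 11.7) = 923.344.
√((H+B)/B) = √((11.7+77.5)/77.5) = 1.0728.
Q* ≈ 990.593.

Q* ≈ 991 rolls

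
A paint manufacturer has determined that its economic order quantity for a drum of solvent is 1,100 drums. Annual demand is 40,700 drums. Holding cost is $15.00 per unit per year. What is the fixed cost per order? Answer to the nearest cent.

S ≈ $222.97

Invert the EOQ relation Q*² = 2DS/H.
From Q* = √(2DS/H): S = Q*²H / (2D) = 1,100² × 15 / (2 × 40,700) = 222.9730.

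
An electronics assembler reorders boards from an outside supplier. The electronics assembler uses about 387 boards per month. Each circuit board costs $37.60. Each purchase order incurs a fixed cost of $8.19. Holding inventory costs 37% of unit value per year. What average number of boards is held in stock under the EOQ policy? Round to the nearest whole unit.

Average inventory ≈ 37 boards

Annual demand D = 387 × 12 = 4,644.
Holding cost H = 0.37 × $37.60 = $13.9120 per unit per year.
Q* = √(2DS/H) = √(2 × 4,644 × 8.19 / 13.912) ≈ 73.94.
Average inventory = Q*/2 ≈ 73.94 / 2 = 36.972.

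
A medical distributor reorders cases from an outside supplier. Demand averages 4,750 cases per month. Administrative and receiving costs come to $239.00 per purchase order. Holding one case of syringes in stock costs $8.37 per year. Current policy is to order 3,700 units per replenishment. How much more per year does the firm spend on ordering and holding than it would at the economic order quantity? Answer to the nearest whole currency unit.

Annual demand D = 4,750 × 12 = 57,000.
EOQ = √(2DS/H) = √(2 × 57,000 × 239 / 8.37) ≈ 1804.22.
Cost at Q* = (D/Q*)S + (Q*/2)H = √(2DSH) ≈ $15,101.29.
Cost at Q = 3,700: (57,000/3,700)×239 + (3,700/2)×8.37 = $3,681.89 + $15,484.50 = $19,166.39.
Excess = $19,166.39 − $15,101.29 = $4,065.10.

Extra cost ≈ $4,065 per year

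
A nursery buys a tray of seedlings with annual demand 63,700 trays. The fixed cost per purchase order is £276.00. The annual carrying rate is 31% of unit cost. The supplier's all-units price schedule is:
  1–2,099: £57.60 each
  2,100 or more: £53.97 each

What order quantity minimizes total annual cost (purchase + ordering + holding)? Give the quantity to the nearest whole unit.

Q* ≈ 2,100 trays

Holding cost per unit per year at price C is H = 0.31·C.
Evaluate total cost at each tier's feasible EOQ or, if the EOQ is below the tier, at the tier's minimum quantity.
EOQ at £57.60 = 1403.3 (feasible in tier 1): TC = 63,700×£57.60 + (63,700/1403.3)×276 + (1403.3/2)×0.31×£57.60 = £3,694,177.13.
EOQ at £53.97 = 1449.7 < 2100, so use break Q=2100: TC = 63,700×£53.97 + (63,700/2100.0)×276 + (2100.0/2)×0.31×£53.97 = £3,463,828.23.
Lowest total cost is £3,463,828.23 at Q = 2100.0.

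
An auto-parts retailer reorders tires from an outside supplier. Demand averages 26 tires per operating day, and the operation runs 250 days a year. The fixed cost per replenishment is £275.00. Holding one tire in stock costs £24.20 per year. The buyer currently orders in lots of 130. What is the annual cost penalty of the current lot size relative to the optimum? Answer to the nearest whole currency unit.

Extra cost ≈ £6,022 per year

Annual demand D = 26 × 250 = 6,500.
EOQ = √(2DS/H) = √(2 × 6,500 × 275 / 24.2) ≈ 384.35.
Cost at Q* = (D/Q*)S + (Q*/2)H = √(2DSH) ≈ £9,301.34.
Cost at Q = 130: (6,500/130)×275 + (130/2)×24.2 = £13,750.00 + £1,573.00 = £15,323.00.
Excess = £15,323.00 − £9,301.34 = £6,021.66.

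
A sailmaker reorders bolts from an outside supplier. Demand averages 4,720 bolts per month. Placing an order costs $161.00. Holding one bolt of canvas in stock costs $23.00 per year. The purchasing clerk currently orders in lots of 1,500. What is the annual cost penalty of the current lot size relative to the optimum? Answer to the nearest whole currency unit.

Annual demand D = 4,720 × 12 = 56,640.
EOQ = √(2DS/H) = √(2 × 56,640 × 161 / 23) ≈ 890.48.
Cost at Q* = (D/Q*)S + (Q*/2)H = √(2DSH) ≈ $20,481.11.
Cost at Q = 1,500: (56,640/1,500)×161 + (1,500/2)×23 = $6,079.36 + $17,250.00 = $23,329.36.
Excess = $23,329.36 − $20,481.11 = $2,848.25.

Extra cost ≈ $2,848 per year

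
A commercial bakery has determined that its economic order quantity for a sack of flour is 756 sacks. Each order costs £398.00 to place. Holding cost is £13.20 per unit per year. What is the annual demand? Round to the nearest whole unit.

D ≈ 9,478 sacks per year

The basic EOQ model gives Q* = √(2DS/H); rearrange for the unknown.
From Q* = √(2DS/H): D = Q*²H / (2S) = 756² × 13.2 / (2 × 398) = 9477.733.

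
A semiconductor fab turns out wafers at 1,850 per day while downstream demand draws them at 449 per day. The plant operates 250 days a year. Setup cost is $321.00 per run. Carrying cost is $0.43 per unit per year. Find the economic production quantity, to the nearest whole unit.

Annual demand D = 449 × 250 = 112,250.
Production build-up factor (1 − d/p) = 1 − 449/1,850 = 0.7573.
Q* = √(2DS / (H(1 − d/p))) = √(2 × 112,250 × 321 / (0.43 × 0.7573)).
= √(72,064,500 / 0.3256) ≈ 14876.243.

Q* ≈ 14,876 wafers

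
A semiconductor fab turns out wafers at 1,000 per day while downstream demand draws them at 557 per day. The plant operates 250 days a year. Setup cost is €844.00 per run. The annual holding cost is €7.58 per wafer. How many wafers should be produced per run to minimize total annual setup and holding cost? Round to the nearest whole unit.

Annual demand D = 557 × 250 = 139,250.
Production build-up factor (1 − d/p) = 1 − 557/1,000 = 0.4430.
Q* = √(2DS / (H(1 − d/p))) = √(2 × 139,250 × 844 / (7.58 × 0.4430)).
= √(235,054,000 / 3.3579) ≈ 8366.568.

Q* ≈ 8,367 wafers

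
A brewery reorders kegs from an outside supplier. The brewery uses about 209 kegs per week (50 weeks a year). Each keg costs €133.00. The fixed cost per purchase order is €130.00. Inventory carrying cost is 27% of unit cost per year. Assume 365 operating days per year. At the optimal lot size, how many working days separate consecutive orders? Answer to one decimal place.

Annual demand D = 209 × 50 = 10,450.
Holding cost H = 0.27 × €133.00 = €35.9100 per unit per year.
Q* = √(2DS/H) = √(2 × 10,450 × 130 / 35.91) ≈ 275.07.
Cycle time = Q*/D × 365 = 275.07 / 10,450 × 365 ≈ 9.608 days.

T ≈ 9.6 days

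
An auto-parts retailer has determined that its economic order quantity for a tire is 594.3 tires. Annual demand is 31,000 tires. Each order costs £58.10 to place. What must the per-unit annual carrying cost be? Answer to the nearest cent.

H ≈ £10.20

Invert the EOQ relation Q*² = 2DS/H.
From Q* = √(2DS/H): H = 2DS / Q*² = 2 × 31,000 × 58.1 / 594.3² = 10.1990.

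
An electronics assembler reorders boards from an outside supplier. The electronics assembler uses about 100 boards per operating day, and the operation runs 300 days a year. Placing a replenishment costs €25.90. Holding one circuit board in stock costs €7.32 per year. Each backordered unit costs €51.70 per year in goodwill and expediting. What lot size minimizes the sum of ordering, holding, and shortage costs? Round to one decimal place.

Q* ≈ 492.3 boards

Annual demand D = 100 × 300 = 30,000.
With planned backorders, Q* = √(2DS/H) · √((H+B)/B).
√(2DS/H) = √(2 × 30,000 × 25.9 / 7.32) = 460.755.
√((H+B)/B) = √((7.32+51.7)/51.7) = 1.0685.
Q* ≈ 492.294.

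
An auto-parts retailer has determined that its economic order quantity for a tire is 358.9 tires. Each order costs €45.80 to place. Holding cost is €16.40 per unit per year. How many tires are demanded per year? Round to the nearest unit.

D ≈ 23,062 tires per year

Invert the EOQ relation Q*² = 2DS/H.
From Q* = √(2DS/H): D = Q*²H / (2S) = 358.9² × 16.4 / (2 × 45.8) = 23061.911.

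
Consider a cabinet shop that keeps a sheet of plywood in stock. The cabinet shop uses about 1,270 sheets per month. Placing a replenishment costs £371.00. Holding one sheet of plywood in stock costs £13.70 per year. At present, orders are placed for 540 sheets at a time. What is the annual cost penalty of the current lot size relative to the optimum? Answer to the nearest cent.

Annual demand D = 1,270 × 12 = 15,240.
EOQ = √(2DS/H) = √(2 × 15,240 × 371 / 13.7) ≈ 908.52.
Cost at Q* = (D/Q*)S + (Q*/2)H = √(2DSH) ≈ £12,446.71.
Cost at Q = 540: (15,240/540)×371 + (540/2)×13.7 = £10,470.44 + £3,699.00 = £14,169.44.
Excess = £14,169.44 − £12,446.71 = £1,722.73.

Extra cost ≈ £1,722.73 per year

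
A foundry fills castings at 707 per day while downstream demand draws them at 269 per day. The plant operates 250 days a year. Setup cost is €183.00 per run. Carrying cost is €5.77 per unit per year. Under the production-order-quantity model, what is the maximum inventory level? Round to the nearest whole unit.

I_max ≈ 1,626 castings

Annual demand D = 269 × 250 = 67,250.
Production build-up factor (1 − d/p) = 1 − 269/707 = 0.6195.
Q* = √(2DS / (H(1 − d/p))) = √(2 × 67,250 × 183 / (5.77 × 0.6195)).
= √(24,613,500 / 3.5746) ≈ 2624.046.
Maximum inventory = Q*(1 − d/p) = 2624.046 × 0.6195 ≈ 1625.647.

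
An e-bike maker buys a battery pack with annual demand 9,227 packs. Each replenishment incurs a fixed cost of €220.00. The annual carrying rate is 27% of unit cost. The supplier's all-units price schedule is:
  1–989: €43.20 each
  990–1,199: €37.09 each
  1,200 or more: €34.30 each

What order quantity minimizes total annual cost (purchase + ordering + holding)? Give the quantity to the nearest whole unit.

Holding cost per unit per year at price C is H = 0.27·C.
Evaluate total cost at each tier's feasible EOQ or, if the EOQ is below the tier, at the tier's minimum quantity.
EOQ at €43.20 = 590.0 (feasible in tier 1): TC = 9,227×€43.20 + (9,227/590.0)×220 + (590.0/2)×0.27×€43.20 = €405,487.86.
EOQ at €37.09 = 636.7 < 990, so use break Q=990: TC = 9,227×€37.09 + (9,227/990.0)×220 + (990.0/2)×0.27×€37.09 = €349,236.95.
EOQ at €34.30 = 662.1 < 1200, so use break Q=1200: TC = 9,227×€34.30 + (9,227/1200.0)×220 + (1200.0/2)×0.27×€34.30 = €323,734.32.
Lowest total cost is €323,734.32 at Q = 1200.0.

Q* ≈ 1,200 packs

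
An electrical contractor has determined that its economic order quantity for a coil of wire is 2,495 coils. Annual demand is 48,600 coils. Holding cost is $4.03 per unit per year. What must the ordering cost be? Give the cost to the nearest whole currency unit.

S ≈ $258

The basic EOQ model gives Q* = √(2DS/H); rearrange for the unknown.
From Q* = √(2DS/H): S = Q*²H / (2D) = 2,495² × 4.03 / (2 × 48,600) = 258.0952.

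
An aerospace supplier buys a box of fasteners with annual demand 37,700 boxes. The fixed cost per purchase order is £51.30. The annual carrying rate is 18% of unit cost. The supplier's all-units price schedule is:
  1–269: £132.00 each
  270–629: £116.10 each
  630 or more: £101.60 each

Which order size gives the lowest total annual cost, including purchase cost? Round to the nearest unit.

Q* ≈ 630 boxes

Holding cost per unit per year at price C is H = 0.18·C.
Evaluate total cost at each tier's feasible EOQ or, if the EOQ is below the tier, at the tier's minimum quantity.
Tier 1 (£132.00): EOQ = 403.5 exceeds tier's upper bound 269, so this tier is dominated.
EOQ at £116.10 = 430.2 (feasible in tier 2): TC = 37,700×£116.10 + (37,700/430.2)×51.3 + (430.2/2)×0.18×£116.10 = £4,385,960.77.
EOQ at £101.60 = 459.9 < 630, so use break Q=630: TC = 37,700×£101.60 + (37,700/630.0)×51.3 + (630.0/2)×0.18×£101.60 = £3,839,150.58.
Lowest total cost is £3,839,150.58 at Q = 630.0.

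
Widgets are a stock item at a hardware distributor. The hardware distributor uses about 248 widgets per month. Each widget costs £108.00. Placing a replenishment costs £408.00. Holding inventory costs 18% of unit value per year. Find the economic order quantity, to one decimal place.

Q* ≈ 353.4 widgets

Annual demand D = 248 × 12 = 2,976.
Holding cost H = 0.18 × £108.00 = £19.4400 per unit per year.
EOQ = √(2DS / H) = √(2 × 2,976 × 408 / 19.44).
= √(2,428,416 / 19.44) = √124,918.5185 ≈ 353.438.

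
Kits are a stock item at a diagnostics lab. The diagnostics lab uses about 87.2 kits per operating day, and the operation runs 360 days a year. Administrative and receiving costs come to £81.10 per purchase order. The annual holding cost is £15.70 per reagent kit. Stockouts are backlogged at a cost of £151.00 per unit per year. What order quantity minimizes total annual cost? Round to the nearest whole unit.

Annual demand D = 87.2 × 360 = 31,392.
With planned backorders, Q* = √(2DS/H) · √((H+B)/B).
√(2DS/H) = √(2 × 31,392 × 81.1 / 15.7) = 569.489.
√((H+B)/B) = √((15.7+151)/151) = 1.0507.
Q* ≈ 598.363.

Q* ≈ 598 kits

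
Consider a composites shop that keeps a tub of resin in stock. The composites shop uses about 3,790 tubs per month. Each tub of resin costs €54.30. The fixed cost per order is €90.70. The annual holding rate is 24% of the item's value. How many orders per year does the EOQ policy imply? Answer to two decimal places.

N ≈ 57.16 orders per year

Annual demand D = 3,790 × 12 = 45,480.
Holding cost H = 0.24 × €54.30 = €13.0320 per unit per year.
EOQ = √(2DS/H) = √(2 × 45,480 × 90.7 / 13.032) ≈ 795.65.
Orders per year = D / Q* = 45,480 / 795.65 ≈ 57.161.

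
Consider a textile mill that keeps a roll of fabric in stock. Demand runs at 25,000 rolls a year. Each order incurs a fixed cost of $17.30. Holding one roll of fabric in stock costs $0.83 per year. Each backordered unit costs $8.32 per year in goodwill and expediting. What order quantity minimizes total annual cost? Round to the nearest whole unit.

Q* ≈ 1,071 rolls

With planned backorders, Q* = √(2DS/H) · √((H+B)/B).
√(2DS/H) = √(2 × 25,000 × 17.3 / 0.83) = 1020.867.
√((H+B)/B) = √((0.83+8.32)/8.32) = 1.0487.
Q* ≈ 1070.577.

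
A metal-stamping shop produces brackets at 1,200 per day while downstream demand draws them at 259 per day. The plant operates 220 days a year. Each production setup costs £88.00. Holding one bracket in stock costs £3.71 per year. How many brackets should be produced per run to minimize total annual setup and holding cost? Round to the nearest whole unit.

Q* ≈ 1,857 brackets

Annual demand D = 259 × 220 = 56,980.
Production build-up factor (1 − d/p) = 1 − 259/1,200 = 0.7842.
Q* = √(2DS / (H(1 − d/p))) = √(2 × 56,980 × 88 / (3.71 × 0.7842)).
= √(10,028,480 / 2.9093) ≈ 1856.634.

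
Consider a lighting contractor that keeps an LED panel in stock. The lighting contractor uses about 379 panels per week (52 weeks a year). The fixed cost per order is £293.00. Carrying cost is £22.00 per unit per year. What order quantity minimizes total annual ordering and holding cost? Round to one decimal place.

Q* ≈ 724.5 panels

Annual demand D = 379 × 52 = 19,708.
EOQ = √(2DS / H) = √(2 × 19,708 × 293 / 22).
= √(11,548,888 / 22) = √524,949.4545 ≈ 724.534.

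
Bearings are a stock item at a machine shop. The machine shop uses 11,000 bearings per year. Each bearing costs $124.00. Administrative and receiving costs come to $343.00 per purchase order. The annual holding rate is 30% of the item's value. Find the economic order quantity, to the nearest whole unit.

Holding cost H = 0.30 × $124.00 = $37.2000 per unit per year.
EOQ = √(2DS / H) = √(2 × 11,000 × 343 / 37.2).
= √(7,546,000 / 37.2) = √202,849.4624 ≈ 450.388.

Q* ≈ 450 bearings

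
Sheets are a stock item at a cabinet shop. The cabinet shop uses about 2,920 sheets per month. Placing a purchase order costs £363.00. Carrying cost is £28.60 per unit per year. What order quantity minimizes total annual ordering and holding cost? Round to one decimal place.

Annual demand D = 2,920 × 12 = 35,040.
EOQ = √(2DS / H) = √(2 × 35,040 × 363 / 28.6).
= √(25,439,040 / 28.6) = √889,476.9231 ≈ 943.121.

Q* ≈ 943.1 sheets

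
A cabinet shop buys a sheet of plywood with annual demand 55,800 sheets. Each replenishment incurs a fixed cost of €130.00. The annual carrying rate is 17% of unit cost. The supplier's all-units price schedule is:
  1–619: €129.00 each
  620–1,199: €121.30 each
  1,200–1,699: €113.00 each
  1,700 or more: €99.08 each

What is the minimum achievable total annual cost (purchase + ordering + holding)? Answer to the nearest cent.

TC* ≈ €5,547,248.12

Holding cost per unit per year at price C is H = 0.17·C.
Candidates are each tier's EOQ (if it falls in that tier) and each price-break quantity.
Tier 1 (€129.00): EOQ = 813.4 exceeds tier's upper bound 619, so this tier is dominated.
EOQ at €121.30 = 838.8 (feasible in tier 2): TC = 55,800×€121.30 + (55,800/838.8)×130 + (838.8/2)×0.17×€121.30 = €6,785,836.52.
EOQ at €113.00 = 869.0 < 1200, so use break Q=1200: TC = 55,800×€113.00 + (55,800/1200.0)×130 + (1200.0/2)×0.17×€113.00 = €6,322,971.00.
EOQ at €99.08 = 928.1 < 1700, so use break Q=1700: TC = 55,800×€99.08 + (55,800/1700.0)×130 + (1700.0/2)×0.17×€99.08 = €5,547,248.12.
Lowest total cost among the candidates is at Q = 1700.0.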